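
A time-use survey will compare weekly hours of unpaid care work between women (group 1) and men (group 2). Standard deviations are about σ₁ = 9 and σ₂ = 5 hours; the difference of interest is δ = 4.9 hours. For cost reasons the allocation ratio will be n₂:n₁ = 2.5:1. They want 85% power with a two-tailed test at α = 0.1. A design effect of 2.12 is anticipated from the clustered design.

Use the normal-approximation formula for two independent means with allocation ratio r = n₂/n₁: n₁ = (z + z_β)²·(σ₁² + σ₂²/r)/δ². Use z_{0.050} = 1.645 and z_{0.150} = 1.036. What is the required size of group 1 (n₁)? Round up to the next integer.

n₁ = (z_{α/2} + z_β)² · (σ₁² + σ₂²/r) / δ²
   = (1.645 + 1.036)² · (9² + 5²/2.5) / 4.9²
   = 7.1878 · (81 + 10) / 24.01
   = 7.1878 · 91 / 24.01
   = 27.24
Design effect: 2.12 × 27.24 = 57.75.
Round up → n₁ = 58; n₂ = r·n₁ = 2.5 × 58 = 145.

n₁ = 58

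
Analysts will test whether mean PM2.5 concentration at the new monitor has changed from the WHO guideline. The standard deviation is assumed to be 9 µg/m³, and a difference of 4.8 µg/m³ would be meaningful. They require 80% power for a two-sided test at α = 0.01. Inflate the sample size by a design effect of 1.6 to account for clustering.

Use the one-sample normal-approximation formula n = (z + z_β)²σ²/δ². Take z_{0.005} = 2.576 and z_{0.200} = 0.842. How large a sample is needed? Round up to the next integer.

n = (z_{α/2} + z_β)² · σ² / δ²
  = (2.576 + 0.842)² · 9² / 4.8²
  = 11.6827 · 81 / 23.04
  = 41.07
Design effect: 1.6 × 41.07 = 65.72.
Round up → n = 66.

n = 66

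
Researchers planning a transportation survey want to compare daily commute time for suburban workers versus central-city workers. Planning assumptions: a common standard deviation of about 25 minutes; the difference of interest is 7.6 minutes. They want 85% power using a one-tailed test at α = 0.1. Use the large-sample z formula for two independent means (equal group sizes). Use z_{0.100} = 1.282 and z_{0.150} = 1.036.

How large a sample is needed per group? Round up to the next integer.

n = 117 per group

n = (z_α + z_β)² · (σ₁² + σ₂²) / δ²
  = (1.282 + 1.036)² · (2·25² = 1250) / 7.6²
  = 5.3731 · 1250 / 57.76
  = 116.28
Round up → n = 117 per group.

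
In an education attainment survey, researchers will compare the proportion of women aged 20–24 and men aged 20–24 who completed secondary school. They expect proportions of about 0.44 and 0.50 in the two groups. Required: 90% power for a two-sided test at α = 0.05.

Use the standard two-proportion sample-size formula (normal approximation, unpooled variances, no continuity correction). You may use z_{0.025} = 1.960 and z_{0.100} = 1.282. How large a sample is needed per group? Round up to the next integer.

n = 1450 per group

n = (z_{α/2} + z_β)² · [p₁(1−p₁) + p₂(1−p₂)] / (p₁ − p₂)²
  = (1.960 + 1.282)² · (0.44·0.56 + 0.50·0.50) / (-0.06)²
  = (3.242)² · (0.2464 + 0.2500) / 0.0036
  = 10.5106 · 0.4964 / 0.0036
  = 1449.29
Round up → n = 1450 per group.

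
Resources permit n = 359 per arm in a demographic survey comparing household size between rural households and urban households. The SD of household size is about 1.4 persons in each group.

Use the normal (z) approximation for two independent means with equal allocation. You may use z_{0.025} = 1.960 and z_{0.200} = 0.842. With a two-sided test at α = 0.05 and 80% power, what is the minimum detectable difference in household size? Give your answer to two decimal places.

δ = (z_{α/2} + z_β) · √((σ₁²+σ₂²)/n)
  = (1.960 + 0.842) · √(3.92/359)
  = 2.802 · √0.01092
  = 2.802 · 0.1045
  = 0.2928

Minimum detectable difference ≈ 0.29 persons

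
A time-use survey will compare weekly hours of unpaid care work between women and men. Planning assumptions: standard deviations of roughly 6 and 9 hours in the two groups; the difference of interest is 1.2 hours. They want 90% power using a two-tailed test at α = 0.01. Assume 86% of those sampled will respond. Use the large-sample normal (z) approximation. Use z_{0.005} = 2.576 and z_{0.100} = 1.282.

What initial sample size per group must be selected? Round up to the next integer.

n = (z_{α/2} + z_β)² · (σ₁² + σ₂²) / δ²
  = (2.576 + 1.282)² · (6² + 9² = 117) / 1.2²
  = 14.8842 · 117 / 1.44
  = 1209.34
Adjust for 86% response: 1209.34 / 0.86 = 1406.21.
Round up → n = 1407 per group.

n = 1407 per group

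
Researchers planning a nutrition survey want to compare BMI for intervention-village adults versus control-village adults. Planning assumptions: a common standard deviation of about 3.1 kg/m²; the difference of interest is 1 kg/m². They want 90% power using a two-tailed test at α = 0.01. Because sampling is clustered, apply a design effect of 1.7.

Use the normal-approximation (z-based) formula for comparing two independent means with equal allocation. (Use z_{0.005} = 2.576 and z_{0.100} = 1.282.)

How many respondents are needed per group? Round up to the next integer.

n = (z_{α/2} + z_β)² · (σ₁² + σ₂²) / δ²
  = (2.576 + 1.282)² · (2·3.1² = 19.22) / 1²
  = 14.8842 · 19.22 / 1
  = 286.07
Design effect: 1.7 × 286.07 = 486.33.
Round up → n = 487 per group.

n = 487 per group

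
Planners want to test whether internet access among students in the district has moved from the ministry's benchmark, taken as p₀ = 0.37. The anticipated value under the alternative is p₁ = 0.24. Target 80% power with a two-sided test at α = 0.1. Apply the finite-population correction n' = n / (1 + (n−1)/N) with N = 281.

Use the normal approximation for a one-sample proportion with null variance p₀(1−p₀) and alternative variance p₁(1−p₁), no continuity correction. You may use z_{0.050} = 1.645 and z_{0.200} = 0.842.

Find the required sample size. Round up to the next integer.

n = 62

n = [z_{α/2}·√(p₀q₀) + z_β·√(p₁q₁)]² / (p₁ − p₀)²
  = [1.645·√(0.37·0.63) + 0.842·√(0.24·0.76)]² / (-0.13)²
  = [1.645·0.4828 + 0.842·0.4271]² / 0.0169
  = [1.1538]² / 0.0169
  = 78.77
Finite-population correction (N = 281): 78.77 / (1 + (78.77 − 1)/281) = 61.70.
Round up → n = 62.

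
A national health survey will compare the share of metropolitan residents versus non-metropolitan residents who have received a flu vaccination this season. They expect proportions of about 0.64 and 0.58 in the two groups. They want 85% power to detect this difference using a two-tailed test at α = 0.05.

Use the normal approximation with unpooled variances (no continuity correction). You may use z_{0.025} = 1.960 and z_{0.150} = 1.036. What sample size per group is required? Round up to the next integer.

n = 1182 per group

n = (z_{α/2} + z_β)² · [p₁(1−p₁) + p₂(1−p₂)] / (p₁ − p₂)²
  = (1.960 + 1.036)² · (0.64·0.36 + 0.58·0.42) / (0.06)²
  = (2.996)² · (0.2304 + 0.2436) / 0.0036
  = 8.9760 · 0.4740 / 0.0036
  = 1181.84
Round up → n = 1182 per group.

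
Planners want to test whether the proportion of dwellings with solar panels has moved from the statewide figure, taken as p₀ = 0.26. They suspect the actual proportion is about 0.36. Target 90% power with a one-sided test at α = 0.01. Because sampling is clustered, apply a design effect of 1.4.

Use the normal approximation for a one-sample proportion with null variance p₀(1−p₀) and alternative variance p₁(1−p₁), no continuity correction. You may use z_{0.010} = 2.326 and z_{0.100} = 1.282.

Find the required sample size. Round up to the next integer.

n = 375

n = [z_α·√(p₀q₀) + z_β·√(p₁q₁)]² / (p₁ − p₀)²
  = [2.326·√(0.26·0.74) + 1.282·√(0.36·0.64)]² / (0.10)²
  = [2.326·0.4386 + 1.282·0.4800]² / 0.0100
  = [1.6356]² / 0.0100
  = 267.53
Design effect: 1.4 × 267.53 = 374.54.
Round up → n = 375.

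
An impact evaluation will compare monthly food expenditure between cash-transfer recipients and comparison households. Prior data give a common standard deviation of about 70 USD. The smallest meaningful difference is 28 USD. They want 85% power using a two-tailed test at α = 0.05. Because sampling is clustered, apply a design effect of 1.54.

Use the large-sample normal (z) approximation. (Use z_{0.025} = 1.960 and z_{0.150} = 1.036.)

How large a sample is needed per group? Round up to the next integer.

n = (z_{α/2} + z_β)² · (σ₁² + σ₂²) / δ²
  = (1.960 + 1.036)² · (2·70² = 9800) / 28²
  = 8.9760 · 9800 / 784
  = 112.20
Design effect: 1.54 × 112.20 = 172.79.
Round up → n = 173 per group.

n = 173 per group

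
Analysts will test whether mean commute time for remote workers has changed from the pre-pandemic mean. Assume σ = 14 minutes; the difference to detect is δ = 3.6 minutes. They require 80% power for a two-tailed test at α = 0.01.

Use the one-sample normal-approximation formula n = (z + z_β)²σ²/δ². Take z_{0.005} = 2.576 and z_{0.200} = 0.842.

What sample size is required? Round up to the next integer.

n = (z_{α/2} + z_β)² · σ² / δ²
  = (2.576 + 0.842)² · 14² / 3.6²
  = 11.6827 · 196 / 12.96
  = 176.68
Round up → n = 177.

n = 177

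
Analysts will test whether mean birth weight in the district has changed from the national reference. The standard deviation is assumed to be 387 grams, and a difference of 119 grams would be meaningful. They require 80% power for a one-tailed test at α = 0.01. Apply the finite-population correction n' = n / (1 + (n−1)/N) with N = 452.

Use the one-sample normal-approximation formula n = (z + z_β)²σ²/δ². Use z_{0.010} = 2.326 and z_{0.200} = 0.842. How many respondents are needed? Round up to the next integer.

n = (z_α + z_β)² · σ² / δ²
  = (2.326 + 0.842)² · 387² / 119²
  = 10.0362 · 149769 / 14161
  = 106.14
Finite-population correction (N = 452): 106.14 / (1 + (106.14 − 1)/452) = 86.11.
Round up → n = 87.

n = 87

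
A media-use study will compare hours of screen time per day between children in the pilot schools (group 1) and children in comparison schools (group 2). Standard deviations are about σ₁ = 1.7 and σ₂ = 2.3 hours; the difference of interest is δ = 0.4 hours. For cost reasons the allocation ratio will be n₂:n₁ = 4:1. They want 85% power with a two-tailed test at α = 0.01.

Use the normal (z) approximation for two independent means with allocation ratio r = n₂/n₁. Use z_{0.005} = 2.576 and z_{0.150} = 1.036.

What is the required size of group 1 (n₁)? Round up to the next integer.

n₁ = (z_{α/2} + z_β)² · (σ₁² + σ₂²/r) / δ²
   = (2.576 + 1.036)² · (1.7² + 2.3²/4) / 0.4²
   = 13.0465 · (2.89 + 1.3225) / 0.16
   = 13.0465 · 4.2125 / 0.16
   = 343.49
Round up → n₁ = 344; n₂ = r·n₁ = 4 × 344 = 1376.

n₁ = 344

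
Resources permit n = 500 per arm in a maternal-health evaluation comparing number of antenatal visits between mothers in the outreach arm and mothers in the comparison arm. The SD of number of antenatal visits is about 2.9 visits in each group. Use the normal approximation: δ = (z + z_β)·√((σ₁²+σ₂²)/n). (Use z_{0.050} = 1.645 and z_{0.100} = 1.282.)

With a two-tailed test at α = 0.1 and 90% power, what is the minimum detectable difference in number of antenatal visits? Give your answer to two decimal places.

Minimum detectable difference ≈ 0.54 visits

δ = (z_{α/2} + z_β) · √((σ₁²+σ₂²)/n)
  = (1.645 + 1.282) · √(16.82/500)
  = 2.927 · √0.03364
  = 2.927 · 0.1834
  = 0.5368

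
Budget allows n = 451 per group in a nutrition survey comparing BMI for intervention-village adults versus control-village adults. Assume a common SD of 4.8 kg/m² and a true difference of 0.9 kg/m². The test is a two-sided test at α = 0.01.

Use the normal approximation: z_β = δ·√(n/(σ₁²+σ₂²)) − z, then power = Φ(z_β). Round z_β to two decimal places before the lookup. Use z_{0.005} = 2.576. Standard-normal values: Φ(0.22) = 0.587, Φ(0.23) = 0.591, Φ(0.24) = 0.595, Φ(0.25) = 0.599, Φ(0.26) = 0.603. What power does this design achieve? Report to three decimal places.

Power ≈ 0.595

z_β = δ·√(n/(σ₁²+σ₂²)) − z_{α/2}
    = 0.9 · √(451/46.08) − 2.576
    = 0.9 · 3.12847 − 2.576
    = 2.8156 − 2.576 = 0.2396 → 0.24
Power = Φ(0.24) = 0.595.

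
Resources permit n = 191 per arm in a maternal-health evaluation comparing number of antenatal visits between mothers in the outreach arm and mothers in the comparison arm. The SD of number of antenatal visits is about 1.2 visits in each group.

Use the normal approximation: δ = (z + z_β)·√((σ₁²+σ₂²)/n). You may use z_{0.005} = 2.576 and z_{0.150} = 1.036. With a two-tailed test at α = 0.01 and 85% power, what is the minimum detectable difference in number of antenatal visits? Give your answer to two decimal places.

Minimum detectable difference ≈ 0.44 visits

δ = (z_{α/2} + z_β) · √((σ₁²+σ₂²)/n)
  = (2.576 + 1.036) · √(2.88/191)
  = 3.612 · √0.01508
  = 3.612 · 0.1228
  = 0.4435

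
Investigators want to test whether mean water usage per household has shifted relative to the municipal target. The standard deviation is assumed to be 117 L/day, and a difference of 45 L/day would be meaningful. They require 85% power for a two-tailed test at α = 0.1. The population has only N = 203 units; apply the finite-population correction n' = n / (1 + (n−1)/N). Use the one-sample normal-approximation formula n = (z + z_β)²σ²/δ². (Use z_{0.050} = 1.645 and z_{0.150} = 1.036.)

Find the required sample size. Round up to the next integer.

n = (z_{α/2} + z_β)² · σ² / δ²
  = (1.645 + 1.036)² · 117² / 45²
  = 7.1878 · 13689 / 2025
  = 48.59
Finite-population correction (N = 203): 48.59 / (1 + (48.59 − 1)/203) = 39.36.
Round up → n = 40.

n = 40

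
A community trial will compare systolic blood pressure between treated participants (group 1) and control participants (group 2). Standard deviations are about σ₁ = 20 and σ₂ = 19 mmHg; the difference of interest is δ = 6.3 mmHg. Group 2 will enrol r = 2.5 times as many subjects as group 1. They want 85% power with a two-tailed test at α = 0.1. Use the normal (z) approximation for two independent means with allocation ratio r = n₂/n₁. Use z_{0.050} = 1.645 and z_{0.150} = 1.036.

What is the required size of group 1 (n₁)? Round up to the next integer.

n₁ = 99

n₁ = (z_{α/2} + z_β)² · (σ₁² + σ₂²/r) / δ²
   = (1.645 + 1.036)² · (20² + 19²/2.5) / 6.3²
   = 7.1878 · (400 + 144.4) / 39.69
   = 7.1878 · 544.4 / 39.69
   = 98.59
Round up → n₁ = 99; n₂ = r·n₁ = 2.5 × 99 = 248.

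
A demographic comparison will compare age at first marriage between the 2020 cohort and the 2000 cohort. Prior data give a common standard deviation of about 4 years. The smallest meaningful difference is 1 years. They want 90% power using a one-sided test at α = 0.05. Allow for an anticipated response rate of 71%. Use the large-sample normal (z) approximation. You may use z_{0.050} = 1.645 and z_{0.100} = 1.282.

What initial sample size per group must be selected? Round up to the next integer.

n = (z_α + z_β)² · (σ₁² + σ₂²) / δ²
  = (1.645 + 1.282)² · (2·4² = 32) / 1²
  = 8.5673 · 32 / 1
  = 274.15
Adjust for 71% response: 274.15 / 0.71 = 386.13.
Round up → n = 387 per group.

n = 387 per group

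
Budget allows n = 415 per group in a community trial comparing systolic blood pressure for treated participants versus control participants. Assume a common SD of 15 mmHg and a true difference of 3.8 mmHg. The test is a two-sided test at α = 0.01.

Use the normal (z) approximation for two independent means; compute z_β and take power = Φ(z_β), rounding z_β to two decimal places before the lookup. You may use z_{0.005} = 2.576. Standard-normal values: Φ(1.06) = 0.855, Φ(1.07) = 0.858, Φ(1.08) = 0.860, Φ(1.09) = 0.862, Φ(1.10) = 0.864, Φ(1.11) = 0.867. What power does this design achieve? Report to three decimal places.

Power ≈ 0.858

z_β = δ·√(n/(σ₁²+σ₂²)) − z_{α/2}
    = 3.8 · √(415/450) − 2.576
    = 3.8 · 0.96032 − 2.576
    = 3.6492 − 2.576 = 1.0732 → 1.07
Power = Φ(1.07) = 0.858.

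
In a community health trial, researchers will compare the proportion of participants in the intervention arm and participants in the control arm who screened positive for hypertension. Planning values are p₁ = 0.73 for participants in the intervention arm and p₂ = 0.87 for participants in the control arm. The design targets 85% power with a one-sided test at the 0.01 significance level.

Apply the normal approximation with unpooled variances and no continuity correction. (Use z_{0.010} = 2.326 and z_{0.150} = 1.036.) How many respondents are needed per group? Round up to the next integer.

n = (z_α + z_β)² · [p₁(1−p₁) + p₂(1−p₂)] / (p₁ − p₂)²
  = (2.326 + 1.036)² · (0.73·0.27 + 0.87·0.13) / (-0.14)²
  = (3.362)² · (0.1971 + 0.1131) / 0.0196
  = 11.3030 · 0.3102 / 0.0196
  = 178.89
Round up → n = 179 per group.

n = 179 per group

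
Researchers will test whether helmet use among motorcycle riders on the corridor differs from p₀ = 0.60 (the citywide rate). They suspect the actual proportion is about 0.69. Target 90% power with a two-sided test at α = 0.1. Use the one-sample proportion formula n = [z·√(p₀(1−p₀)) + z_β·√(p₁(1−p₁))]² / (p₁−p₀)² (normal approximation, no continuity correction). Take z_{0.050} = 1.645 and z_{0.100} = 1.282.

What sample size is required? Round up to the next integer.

n = 242

n = [z_{α/2}·√(p₀q₀) + z_β·√(p₁q₁)]² / (p₁ − p₀)²
  = [1.645·√(0.60·0.40) + 1.282·√(0.69·0.31)]² / (0.09)²
  = [1.645·0.4899 + 1.282·0.4625]² / 0.0081
  = [1.3988]² / 0.0081
  = 241.56
Round up → n = 242.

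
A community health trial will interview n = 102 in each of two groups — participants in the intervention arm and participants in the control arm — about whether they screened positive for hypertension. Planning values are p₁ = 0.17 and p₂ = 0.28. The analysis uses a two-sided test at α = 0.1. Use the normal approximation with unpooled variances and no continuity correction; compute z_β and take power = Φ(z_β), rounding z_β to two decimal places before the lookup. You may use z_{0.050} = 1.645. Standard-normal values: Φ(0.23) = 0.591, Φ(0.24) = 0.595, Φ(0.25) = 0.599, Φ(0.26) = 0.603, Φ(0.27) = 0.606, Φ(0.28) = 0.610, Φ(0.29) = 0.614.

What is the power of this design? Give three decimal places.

Power ≈ 0.599

z_β = |p₁−p₂|·√(n/[p₁q₁+p₂q₂]) − z_{α/2}
    = 0.11 · √(102/0.3427) − 1.645
    = 0.11 · 17.2521 − 1.645
    = 1.8977 − 1.645 = 0.2527 → 0.25
Power = Φ(0.25) = 0.599.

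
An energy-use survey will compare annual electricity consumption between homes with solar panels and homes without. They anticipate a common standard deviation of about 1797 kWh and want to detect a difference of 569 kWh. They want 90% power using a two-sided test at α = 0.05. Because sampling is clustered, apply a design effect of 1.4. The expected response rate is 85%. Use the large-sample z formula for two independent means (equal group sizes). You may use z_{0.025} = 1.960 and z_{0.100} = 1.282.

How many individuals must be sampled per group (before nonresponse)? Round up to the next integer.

n = (z_{α/2} + z_β)² · (σ₁² + σ₂²) / δ²
  = (1.960 + 1.282)² · (2·1797² = 6458418) / 569²
  = 10.5106 · 6458418 / 323761
  = 209.67
Design effect: 1.4 × 209.67 = 293.53.
Adjust for 85% response: 293.53 / 0.85 = 345.33.
Round up → n = 346 per group.

n = 346 per group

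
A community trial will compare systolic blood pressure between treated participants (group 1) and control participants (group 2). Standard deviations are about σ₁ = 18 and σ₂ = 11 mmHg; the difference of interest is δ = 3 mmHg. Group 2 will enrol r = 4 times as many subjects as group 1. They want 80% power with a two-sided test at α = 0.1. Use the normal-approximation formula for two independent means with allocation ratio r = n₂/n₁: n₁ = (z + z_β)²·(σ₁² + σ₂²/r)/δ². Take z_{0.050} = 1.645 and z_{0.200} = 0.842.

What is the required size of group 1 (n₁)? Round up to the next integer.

n₁ = (z_{α/2} + z_β)² · (σ₁² + σ₂²/r) / δ²
   = (1.645 + 0.842)² · (18² + 11²/4) / 3²
   = 6.1852 · (324 + 30.25) / 9
   = 6.1852 · 354.25 / 9
   = 243.46
Round up → n₁ = 244; n₂ = r·n₁ = 4 × 244 = 976.

n₁ = 244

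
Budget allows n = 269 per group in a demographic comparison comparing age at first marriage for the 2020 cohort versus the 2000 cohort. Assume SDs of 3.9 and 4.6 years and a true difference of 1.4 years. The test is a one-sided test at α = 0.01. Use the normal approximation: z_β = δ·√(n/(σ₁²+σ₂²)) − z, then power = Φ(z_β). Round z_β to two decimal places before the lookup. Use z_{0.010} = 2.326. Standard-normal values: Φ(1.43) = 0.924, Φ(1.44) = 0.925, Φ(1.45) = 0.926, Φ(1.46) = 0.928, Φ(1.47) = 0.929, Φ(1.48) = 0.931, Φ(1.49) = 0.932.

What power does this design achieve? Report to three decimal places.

Power ≈ 0.931

z_β = δ·√(n/(σ₁²+σ₂²)) − z_α
    = 1.4 · √(269/36.37) − 2.326
    = 1.4 · 2.71960 − 2.326
    = 3.8074 − 2.326 = 1.4814 → 1.48
Power = Φ(1.48) = 0.931.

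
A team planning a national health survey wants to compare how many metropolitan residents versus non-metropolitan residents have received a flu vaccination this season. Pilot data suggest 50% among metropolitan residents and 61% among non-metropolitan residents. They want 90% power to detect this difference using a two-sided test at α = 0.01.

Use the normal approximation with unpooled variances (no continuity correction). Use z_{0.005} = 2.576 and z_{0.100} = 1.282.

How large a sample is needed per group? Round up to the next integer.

n = (z_{α/2} + z_β)² · [p₁(1−p₁) + p₂(1−p₂)] / (p₁ − p₂)²
  = (2.576 + 1.282)² · (0.50·0.50 + 0.61·0.39) / (-0.11)²
  = (3.858)² · (0.2500 + 0.2379) / 0.0121
  = 14.8842 · 0.4879 / 0.0121
  = 600.16
Round up → n = 601 per group.

n = 601 per group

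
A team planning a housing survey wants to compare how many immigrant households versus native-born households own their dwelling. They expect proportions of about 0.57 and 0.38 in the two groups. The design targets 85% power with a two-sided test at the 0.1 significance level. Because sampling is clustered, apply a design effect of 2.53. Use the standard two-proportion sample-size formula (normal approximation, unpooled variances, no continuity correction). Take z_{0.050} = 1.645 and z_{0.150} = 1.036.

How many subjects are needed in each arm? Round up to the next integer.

n = (z_{α/2} + z_β)² · [p₁(1−p₁) + p₂(1−p₂)] / (p₁ − p₂)²
  = (1.645 + 1.036)² · (0.57·0.43 + 0.38·0.62) / (0.19)²
  = (2.681)² · (0.2451 + 0.2356) / 0.0361
  = 7.1878 · 0.4807 / 0.0361
  = 95.71
Design effect: 2.53 × 95.71 = 242.15.
Round up → n = 243 per group.

n = 243 per group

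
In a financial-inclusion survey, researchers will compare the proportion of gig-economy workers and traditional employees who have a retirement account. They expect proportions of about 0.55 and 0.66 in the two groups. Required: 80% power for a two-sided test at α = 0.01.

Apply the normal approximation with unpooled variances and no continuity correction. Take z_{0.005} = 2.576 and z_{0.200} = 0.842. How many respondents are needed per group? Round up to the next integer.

n = 456 per group

n = (z_{α/2} + z_β)² · [p₁(1−p₁) + p₂(1−p₂)] / (p₁ − p₂)²
  = (2.576 + 0.842)² · (0.55·0.45 + 0.66·0.34) / (-0.11)²
  = (3.418)² · (0.2475 + 0.2244) / 0.0121
  = 11.6827 · 0.4719 / 0.0121
  = 455.63
Round up → n = 456 per group.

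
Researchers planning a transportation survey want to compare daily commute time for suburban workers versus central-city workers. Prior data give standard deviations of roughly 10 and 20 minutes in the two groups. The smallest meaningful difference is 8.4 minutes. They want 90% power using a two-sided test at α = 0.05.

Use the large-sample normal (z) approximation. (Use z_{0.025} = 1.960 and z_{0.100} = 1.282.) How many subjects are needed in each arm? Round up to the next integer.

n = (z_{α/2} + z_β)² · (σ₁² + σ₂²) / δ²
  = (1.960 + 1.282)² · (10² + 20² = 500) / 8.4²
  = 10.5106 · 500 / 70.56
  = 74.48
Round up → n = 75 per group.

n = 75 per group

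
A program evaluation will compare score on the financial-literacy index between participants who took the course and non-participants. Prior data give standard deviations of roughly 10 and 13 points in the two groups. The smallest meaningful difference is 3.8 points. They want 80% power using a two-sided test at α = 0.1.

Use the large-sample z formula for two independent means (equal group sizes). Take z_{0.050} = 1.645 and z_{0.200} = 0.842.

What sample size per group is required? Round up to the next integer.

n = (z_{α/2} + z_β)² · (σ₁² + σ₂²) / δ²
  = (1.645 + 0.842)² · (10² + 13² = 269) / 3.8²
  = 6.1852 · 269 / 14.44
  = 115.22
Round up → n = 116 per group.

n = 116 per group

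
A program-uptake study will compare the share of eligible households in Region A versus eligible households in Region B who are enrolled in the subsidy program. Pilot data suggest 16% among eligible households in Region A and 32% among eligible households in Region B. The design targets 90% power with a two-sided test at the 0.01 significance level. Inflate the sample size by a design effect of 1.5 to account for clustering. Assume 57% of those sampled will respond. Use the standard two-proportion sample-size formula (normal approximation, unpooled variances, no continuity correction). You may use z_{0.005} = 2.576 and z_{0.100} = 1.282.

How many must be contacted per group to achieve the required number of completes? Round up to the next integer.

n = 539 per group

n = (z_{α/2} + z_β)² · [p₁(1−p₁) + p₂(1−p₂)] / (p₁ − p₂)²
  = (2.576 + 1.282)² · (0.16·0.84 + 0.32·0.68) / (-0.16)²
  = (3.858)² · (0.1344 + 0.2176) / 0.0256
  = 14.8842 · 0.3520 / 0.0256
  = 204.66
Design effect: 1.5 × 204.66 = 306.99.
Adjust for 57% response: 306.99 / 0.57 = 538.57.
Round up → n = 539 per group.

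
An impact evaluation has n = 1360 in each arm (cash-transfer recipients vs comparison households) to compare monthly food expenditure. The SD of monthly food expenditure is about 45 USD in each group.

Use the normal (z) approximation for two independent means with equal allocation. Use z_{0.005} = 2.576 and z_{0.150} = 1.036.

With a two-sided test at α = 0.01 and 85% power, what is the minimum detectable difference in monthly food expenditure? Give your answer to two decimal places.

Minimum detectable difference ≈ 6.23 USD

δ = (z_{α/2} + z_β) · √((σ₁²+σ₂²)/n)
  = (2.576 + 1.036) · √(4050/1360)
  = 3.612 · √2.9779
  = 3.612 · 1.7257
  = 6.2331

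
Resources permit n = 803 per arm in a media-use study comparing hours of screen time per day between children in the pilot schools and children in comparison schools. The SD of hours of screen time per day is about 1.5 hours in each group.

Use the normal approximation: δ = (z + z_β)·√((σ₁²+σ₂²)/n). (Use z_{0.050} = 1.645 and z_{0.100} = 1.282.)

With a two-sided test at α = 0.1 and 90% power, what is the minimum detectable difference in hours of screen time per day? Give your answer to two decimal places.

δ = (z_{α/2} + z_β) · √((σ₁²+σ₂²)/n)
  = (1.645 + 1.282) · √(4.5/803)
  = 2.927 · √0.0056
  = 2.927 · 0.0749
  = 0.2191

Minimum detectable difference ≈ 0.22 hours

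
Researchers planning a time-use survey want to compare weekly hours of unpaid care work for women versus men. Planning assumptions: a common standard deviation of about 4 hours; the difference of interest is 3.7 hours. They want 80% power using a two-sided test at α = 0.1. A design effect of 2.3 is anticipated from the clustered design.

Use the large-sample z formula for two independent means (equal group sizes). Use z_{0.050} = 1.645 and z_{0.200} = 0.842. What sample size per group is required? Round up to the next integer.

n = (z_{α/2} + z_β)² · (σ₁² + σ₂²) / δ²
  = (1.645 + 0.842)² · (2·4² = 32) / 3.7²
  = 6.1852 · 32 / 13.69
  = 14.46
Design effect: 2.3 × 14.46 = 33.25.
Round up → n = 34 per group.

n = 34 per group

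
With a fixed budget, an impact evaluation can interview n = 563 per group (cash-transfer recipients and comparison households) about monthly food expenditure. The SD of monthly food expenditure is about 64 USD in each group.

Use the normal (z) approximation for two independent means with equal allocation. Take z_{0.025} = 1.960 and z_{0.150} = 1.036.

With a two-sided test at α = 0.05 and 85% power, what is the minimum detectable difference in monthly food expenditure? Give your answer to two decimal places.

δ = (z_{α/2} + z_β) · √((σ₁²+σ₂²)/n)
  = (1.960 + 1.036) · √(8192/563)
  = 2.996 · √14.5506
  = 2.996 · 3.8145
  = 11.4283

Minimum detectable difference ≈ 11.43 USD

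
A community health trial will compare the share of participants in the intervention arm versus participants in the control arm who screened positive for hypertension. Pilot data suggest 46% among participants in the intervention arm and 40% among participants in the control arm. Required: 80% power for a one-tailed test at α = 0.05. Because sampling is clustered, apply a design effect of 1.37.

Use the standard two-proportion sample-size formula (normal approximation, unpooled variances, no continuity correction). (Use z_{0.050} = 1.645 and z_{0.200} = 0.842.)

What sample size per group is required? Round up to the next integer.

n = 1150 per group

n = (z_α + z_β)² · [p₁(1−p₁) + p₂(1−p₂)] / (p₁ − p₂)²
  = (1.645 + 0.842)² · (0.46·0.54 + 0.40·0.60) / (0.06)²
  = (2.487)² · (0.2484 + 0.2400) / 0.0036
  = 6.1852 · 0.4884 / 0.0036
  = 839.12
Design effect: 1.37 × 839.12 = 1149.60.
Round up → n = 1150 per group.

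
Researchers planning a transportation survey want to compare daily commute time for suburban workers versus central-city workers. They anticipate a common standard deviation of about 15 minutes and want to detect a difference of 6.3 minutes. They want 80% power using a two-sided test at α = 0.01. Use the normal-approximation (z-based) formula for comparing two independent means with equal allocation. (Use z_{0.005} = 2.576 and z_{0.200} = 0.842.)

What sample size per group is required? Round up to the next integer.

n = (z_{α/2} + z_β)² · (σ₁² + σ₂²) / δ²
  = (2.576 + 0.842)² · (2·15² = 450) / 6.3²
  = 11.6827 · 450 / 39.69
  = 132.46
Round up → n = 133 per group.

n = 133 per group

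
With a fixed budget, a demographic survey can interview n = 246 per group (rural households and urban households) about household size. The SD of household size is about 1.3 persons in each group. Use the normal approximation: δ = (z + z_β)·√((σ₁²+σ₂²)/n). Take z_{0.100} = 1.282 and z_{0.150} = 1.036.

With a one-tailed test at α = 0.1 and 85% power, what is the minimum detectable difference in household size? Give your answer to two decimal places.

δ = (z_α + z_β) · √((σ₁²+σ₂²)/n)
  = (1.282 + 1.036) · √(3.38/246)
  = 2.318 · √0.01374
  = 2.318 · 0.1172
  = 0.2717

Minimum detectable difference ≈ 0.27 persons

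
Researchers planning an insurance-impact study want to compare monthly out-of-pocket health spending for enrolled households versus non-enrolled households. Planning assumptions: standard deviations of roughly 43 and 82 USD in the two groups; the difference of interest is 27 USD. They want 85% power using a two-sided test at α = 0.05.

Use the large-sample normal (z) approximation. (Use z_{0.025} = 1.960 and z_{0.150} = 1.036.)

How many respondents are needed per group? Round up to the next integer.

n = 106 per group

n = (z_{α/2} + z_β)² · (σ₁² + σ₂²) / δ²
  = (1.960 + 1.036)² · (43² + 82² = 8573) / 27²
  = 8.9760 · 8573 / 729
  = 105.56
Round up → n = 106 per group.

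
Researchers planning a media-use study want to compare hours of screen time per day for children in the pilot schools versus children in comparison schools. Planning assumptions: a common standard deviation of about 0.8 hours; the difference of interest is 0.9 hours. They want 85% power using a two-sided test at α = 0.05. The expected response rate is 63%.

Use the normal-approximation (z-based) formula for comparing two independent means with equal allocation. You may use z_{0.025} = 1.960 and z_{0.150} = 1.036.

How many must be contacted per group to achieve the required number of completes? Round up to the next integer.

n = (z_{α/2} + z_β)² · (σ₁² + σ₂²) / δ²
  = (1.960 + 1.036)² · (2·0.8² = 1.28) / 0.9²
  = 8.9760 · 1.28 / 0.81
  = 14.18
Adjust for 63% response: 14.18 / 0.63 = 22.51.
Round up → n = 23 per group.

n = 23 per group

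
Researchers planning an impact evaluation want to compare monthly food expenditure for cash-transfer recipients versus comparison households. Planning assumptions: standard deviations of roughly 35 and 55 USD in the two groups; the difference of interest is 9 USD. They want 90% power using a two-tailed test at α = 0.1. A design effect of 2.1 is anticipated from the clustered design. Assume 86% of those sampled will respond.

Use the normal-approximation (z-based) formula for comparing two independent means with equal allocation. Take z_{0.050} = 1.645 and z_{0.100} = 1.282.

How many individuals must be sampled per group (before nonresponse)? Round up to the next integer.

n = 1098 per group

n = (z_{α/2} + z_β)² · (σ₁² + σ₂²) / δ²
  = (1.645 + 1.282)² · (35² + 55² = 4250) / 9²
  = 8.5673 · 4250 / 81
  = 449.52
Design effect: 2.1 × 449.52 = 943.99.
Adjust for 86% response: 943.99 / 0.86 = 1097.67.
Round up → n = 1098 per group.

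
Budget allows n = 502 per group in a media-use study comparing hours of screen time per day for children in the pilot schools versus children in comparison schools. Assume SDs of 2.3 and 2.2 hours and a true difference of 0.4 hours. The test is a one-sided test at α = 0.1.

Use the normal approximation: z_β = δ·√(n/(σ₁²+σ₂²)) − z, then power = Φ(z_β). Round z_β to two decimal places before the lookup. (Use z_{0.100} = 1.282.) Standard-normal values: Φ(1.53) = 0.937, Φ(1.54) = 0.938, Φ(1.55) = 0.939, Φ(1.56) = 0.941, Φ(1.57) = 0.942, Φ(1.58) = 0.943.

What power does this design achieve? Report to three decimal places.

Power ≈ 0.937

z_β = δ·√(n/(σ₁²+σ₂²)) − z_α
    = 0.4 · √(502/10.13) − 1.282
    = 0.4 · 7.03959 − 1.282
    = 2.8158 − 1.282 = 1.5338 → 1.53
Power = Φ(1.53) = 0.937.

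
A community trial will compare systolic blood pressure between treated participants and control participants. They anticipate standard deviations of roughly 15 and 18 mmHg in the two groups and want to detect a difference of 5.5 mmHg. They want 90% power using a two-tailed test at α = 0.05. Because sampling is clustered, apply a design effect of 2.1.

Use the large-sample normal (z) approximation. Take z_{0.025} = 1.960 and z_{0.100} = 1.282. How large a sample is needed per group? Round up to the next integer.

n = (z_{α/2} + z_β)² · (σ₁² + σ₂²) / δ²
  = (1.960 + 1.282)² · (15² + 18² = 549) / 5.5²
  = 10.5106 · 549 / 30.25
  = 190.75
Design effect: 2.1 × 190.75 = 400.58.
Round up → n = 401 per group.

n = 401 per group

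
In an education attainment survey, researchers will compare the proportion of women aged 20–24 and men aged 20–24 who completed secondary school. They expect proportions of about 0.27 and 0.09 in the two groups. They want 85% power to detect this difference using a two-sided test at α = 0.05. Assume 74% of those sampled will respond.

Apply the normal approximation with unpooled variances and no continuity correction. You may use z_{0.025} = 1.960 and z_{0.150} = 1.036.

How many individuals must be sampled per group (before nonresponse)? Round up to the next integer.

n = 105 per group

n = (z_{α/2} + z_β)² · [p₁(1−p₁) + p₂(1−p₂)] / (p₁ − p₂)²
  = (1.960 + 1.036)² · (0.27·0.73 + 0.09·0.91) / (0.18)²
  = (2.996)² · (0.1971 + 0.0819) / 0.0324
  = 8.9760 · 0.2790 / 0.0324
  = 77.29
Adjust for 74% response: 77.29 / 0.74 = 104.45.
Round up → n = 105 per group.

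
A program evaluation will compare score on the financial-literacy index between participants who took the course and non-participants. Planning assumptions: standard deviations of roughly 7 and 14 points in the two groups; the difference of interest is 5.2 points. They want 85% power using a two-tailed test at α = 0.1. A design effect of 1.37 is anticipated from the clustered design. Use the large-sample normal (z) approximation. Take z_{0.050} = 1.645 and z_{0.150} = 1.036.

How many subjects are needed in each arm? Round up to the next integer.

n = 90 per group

n = (z_{α/2} + z_β)² · (σ₁² + σ₂²) / δ²
  = (1.645 + 1.036)² · (7² + 14² = 245) / 5.2²
  = 7.1878 · 245 / 27.04
  = 65.13
Design effect: 1.37 × 65.13 = 89.22.
Round up → n = 90 per group.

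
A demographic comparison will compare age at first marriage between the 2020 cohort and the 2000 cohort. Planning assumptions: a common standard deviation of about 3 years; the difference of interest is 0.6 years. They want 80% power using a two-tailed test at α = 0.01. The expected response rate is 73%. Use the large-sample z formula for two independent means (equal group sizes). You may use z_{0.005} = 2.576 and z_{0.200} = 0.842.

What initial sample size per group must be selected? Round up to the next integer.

n = (z_{α/2} + z_β)² · (σ₁² + σ₂²) / δ²
  = (2.576 + 0.842)² · (2·3² = 18) / 0.6²
  = 11.6827 · 18 / 0.36
  = 584.14
Adjust for 73% response: 584.14 / 0.73 = 800.19.
Round up → n = 801 per group.

n = 801 per group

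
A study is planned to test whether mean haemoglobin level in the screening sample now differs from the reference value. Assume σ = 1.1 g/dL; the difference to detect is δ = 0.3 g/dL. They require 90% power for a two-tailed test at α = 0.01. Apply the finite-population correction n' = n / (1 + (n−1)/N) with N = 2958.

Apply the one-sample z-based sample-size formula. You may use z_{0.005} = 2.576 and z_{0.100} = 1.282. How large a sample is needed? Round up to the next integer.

n = 188

n = (z_{α/2} + z_β)² · σ² / δ²
  = (2.576 + 1.282)² · 1.1² / 0.3²
  = 14.8842 · 1.21 / 0.09
  = 200.11
Finite-population correction (N = 2958): 200.11 / (1 + (200.11 − 1)/2958) = 187.49.
Round up → n = 188.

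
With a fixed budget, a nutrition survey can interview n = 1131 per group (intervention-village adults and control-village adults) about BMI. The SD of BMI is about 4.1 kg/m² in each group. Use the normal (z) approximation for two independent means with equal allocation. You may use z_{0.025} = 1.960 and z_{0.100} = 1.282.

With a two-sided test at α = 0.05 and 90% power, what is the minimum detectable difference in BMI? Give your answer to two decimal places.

δ = (z_{α/2} + z_β) · √((σ₁²+σ₂²)/n)
  = (1.960 + 1.282) · √(33.62/1131)
  = 3.242 · √0.02973
  = 3.242 · 0.1724
  = 0.5590

Minimum detectable difference ≈ 0.56 kg/m²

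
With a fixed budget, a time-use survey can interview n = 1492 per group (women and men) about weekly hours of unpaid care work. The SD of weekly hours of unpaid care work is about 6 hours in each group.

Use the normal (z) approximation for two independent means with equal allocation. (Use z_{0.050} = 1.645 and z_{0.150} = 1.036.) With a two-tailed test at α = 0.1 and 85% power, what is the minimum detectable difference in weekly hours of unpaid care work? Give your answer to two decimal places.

δ = (z_{α/2} + z_β) · √((σ₁²+σ₂²)/n)
  = (1.645 + 1.036) · √(72/1492)
  = 2.681 · √0.04826
  = 2.681 · 0.2197
  = 0.5890

Minimum detectable difference ≈ 0.59 hours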